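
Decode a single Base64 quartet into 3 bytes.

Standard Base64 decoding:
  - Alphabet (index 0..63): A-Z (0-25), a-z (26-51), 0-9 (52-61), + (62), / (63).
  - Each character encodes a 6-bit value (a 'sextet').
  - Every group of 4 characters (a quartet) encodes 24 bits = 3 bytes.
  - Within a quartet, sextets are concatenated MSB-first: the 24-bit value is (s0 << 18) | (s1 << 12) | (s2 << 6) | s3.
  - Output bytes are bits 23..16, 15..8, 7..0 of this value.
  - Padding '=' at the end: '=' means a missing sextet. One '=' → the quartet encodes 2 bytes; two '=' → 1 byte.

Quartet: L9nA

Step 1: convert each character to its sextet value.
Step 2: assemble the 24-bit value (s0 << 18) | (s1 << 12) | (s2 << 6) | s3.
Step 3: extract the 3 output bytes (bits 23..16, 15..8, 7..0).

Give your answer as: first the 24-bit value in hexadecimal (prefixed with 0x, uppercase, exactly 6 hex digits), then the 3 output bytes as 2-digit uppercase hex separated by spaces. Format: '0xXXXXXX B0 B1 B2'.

Sextets: L=11, 9=61, n=39, A=0
24-bit: (11<<18) | (61<<12) | (39<<6) | 0
      = 0x2C0000 | 0x03D000 | 0x0009C0 | 0x000000
      = 0x2FD9C0
Bytes: (v>>16)&0xFF=2F, (v>>8)&0xFF=D9, v&0xFF=C0

Answer: 0x2FD9C0 2F D9 C0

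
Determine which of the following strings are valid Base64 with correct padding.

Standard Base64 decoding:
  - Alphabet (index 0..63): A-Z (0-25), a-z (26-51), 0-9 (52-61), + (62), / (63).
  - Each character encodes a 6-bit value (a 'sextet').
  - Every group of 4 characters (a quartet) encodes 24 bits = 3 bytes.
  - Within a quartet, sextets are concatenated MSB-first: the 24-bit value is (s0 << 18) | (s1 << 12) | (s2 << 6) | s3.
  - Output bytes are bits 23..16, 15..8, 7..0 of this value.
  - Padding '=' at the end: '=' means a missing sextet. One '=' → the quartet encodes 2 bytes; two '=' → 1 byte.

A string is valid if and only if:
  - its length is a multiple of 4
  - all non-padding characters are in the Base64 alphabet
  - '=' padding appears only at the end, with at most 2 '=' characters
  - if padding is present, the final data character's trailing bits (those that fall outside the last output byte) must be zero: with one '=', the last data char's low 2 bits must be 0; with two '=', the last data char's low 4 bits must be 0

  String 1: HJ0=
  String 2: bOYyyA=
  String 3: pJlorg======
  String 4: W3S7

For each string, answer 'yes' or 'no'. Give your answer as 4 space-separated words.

String 1: 'HJ0=' → valid
String 2: 'bOYyyA=' → invalid (len=7 not mult of 4)
String 3: 'pJlorg======' → invalid (6 pad chars (max 2))
String 4: 'W3S7' → valid

Answer: yes no no yes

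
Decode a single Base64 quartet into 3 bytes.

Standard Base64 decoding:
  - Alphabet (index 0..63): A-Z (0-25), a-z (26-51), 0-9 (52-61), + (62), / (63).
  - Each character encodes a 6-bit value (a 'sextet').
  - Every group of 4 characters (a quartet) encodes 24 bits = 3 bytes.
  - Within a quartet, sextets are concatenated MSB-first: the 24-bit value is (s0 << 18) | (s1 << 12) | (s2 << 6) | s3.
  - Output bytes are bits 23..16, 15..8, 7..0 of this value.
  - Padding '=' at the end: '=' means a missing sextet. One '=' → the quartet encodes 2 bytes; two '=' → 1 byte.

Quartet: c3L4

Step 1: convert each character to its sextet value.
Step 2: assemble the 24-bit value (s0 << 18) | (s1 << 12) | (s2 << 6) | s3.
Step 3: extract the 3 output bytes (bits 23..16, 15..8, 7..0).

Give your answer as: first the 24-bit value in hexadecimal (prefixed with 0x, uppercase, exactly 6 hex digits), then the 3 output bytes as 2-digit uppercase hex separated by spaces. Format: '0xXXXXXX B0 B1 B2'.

Sextets: c=28, 3=55, L=11, 4=56
24-bit: (28<<18) | (55<<12) | (11<<6) | 56
      = 0x700000 | 0x037000 | 0x0002C0 | 0x000038
      = 0x7372F8
Bytes: (v>>16)&0xFF=73, (v>>8)&0xFF=72, v&0xFF=F8

Answer: 0x7372F8 73 72 F8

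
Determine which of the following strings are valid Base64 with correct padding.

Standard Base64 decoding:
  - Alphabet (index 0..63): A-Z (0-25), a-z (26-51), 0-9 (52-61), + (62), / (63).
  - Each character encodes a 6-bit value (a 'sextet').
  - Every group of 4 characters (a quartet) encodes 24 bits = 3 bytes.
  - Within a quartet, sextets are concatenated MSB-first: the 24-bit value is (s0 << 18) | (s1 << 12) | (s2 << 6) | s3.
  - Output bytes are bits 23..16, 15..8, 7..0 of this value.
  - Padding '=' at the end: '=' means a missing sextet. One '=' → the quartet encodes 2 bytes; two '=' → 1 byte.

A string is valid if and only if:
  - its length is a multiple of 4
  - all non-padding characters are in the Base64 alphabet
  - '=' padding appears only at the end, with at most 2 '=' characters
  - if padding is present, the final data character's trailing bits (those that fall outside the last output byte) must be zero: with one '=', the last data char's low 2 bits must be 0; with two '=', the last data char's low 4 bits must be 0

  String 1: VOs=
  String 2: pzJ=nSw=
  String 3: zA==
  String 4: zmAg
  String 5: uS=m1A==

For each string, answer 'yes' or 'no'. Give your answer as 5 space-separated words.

Answer: yes no yes yes no

Derivation:
String 1: 'VOs=' → valid
String 2: 'pzJ=nSw=' → invalid (bad char(s): ['=']; '=' in middle)
String 3: 'zA==' → valid
String 4: 'zmAg' → valid
String 5: 'uS=m1A==' → invalid (bad char(s): ['=']; '=' in middle)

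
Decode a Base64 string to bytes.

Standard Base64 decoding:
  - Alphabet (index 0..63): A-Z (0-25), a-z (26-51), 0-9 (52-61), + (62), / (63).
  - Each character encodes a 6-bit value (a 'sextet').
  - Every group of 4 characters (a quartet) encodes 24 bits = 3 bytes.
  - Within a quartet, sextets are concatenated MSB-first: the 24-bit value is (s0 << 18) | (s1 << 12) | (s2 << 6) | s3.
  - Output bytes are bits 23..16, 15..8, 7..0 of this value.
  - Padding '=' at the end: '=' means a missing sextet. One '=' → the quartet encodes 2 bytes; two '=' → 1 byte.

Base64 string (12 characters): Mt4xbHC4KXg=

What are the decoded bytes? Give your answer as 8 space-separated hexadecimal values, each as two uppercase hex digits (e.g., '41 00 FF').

After char 0 ('M'=12): chars_in_quartet=1 acc=0xC bytes_emitted=0
After char 1 ('t'=45): chars_in_quartet=2 acc=0x32D bytes_emitted=0
After char 2 ('4'=56): chars_in_quartet=3 acc=0xCB78 bytes_emitted=0
After char 3 ('x'=49): chars_in_quartet=4 acc=0x32DE31 -> emit 32 DE 31, reset; bytes_emitted=3
After char 4 ('b'=27): chars_in_quartet=1 acc=0x1B bytes_emitted=3
After char 5 ('H'=7): chars_in_quartet=2 acc=0x6C7 bytes_emitted=3
After char 6 ('C'=2): chars_in_quartet=3 acc=0x1B1C2 bytes_emitted=3
After char 7 ('4'=56): chars_in_quartet=4 acc=0x6C70B8 -> emit 6C 70 B8, reset; bytes_emitted=6
After char 8 ('K'=10): chars_in_quartet=1 acc=0xA bytes_emitted=6
After char 9 ('X'=23): chars_in_quartet=2 acc=0x297 bytes_emitted=6
After char 10 ('g'=32): chars_in_quartet=3 acc=0xA5E0 bytes_emitted=6
Padding '=': partial quartet acc=0xA5E0 -> emit 29 78; bytes_emitted=8

Answer: 32 DE 31 6C 70 B8 29 78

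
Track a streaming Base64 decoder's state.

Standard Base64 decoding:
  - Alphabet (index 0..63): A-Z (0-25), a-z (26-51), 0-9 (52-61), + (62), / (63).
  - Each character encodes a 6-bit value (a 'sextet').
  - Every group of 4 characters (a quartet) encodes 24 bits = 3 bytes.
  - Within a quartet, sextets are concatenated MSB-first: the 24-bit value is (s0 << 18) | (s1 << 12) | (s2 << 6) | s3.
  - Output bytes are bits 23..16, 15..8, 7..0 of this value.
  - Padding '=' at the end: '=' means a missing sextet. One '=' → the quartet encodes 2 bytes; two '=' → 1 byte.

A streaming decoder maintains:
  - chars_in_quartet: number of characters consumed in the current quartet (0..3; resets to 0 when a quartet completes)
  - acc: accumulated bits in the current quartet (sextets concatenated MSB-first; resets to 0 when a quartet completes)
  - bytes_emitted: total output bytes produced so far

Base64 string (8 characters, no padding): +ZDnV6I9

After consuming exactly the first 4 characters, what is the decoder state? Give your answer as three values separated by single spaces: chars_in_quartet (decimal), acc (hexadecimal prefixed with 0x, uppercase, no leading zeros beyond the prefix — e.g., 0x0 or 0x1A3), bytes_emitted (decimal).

Answer: 0 0x0 3

Derivation:
After char 0 ('+'=62): chars_in_quartet=1 acc=0x3E bytes_emitted=0
After char 1 ('Z'=25): chars_in_quartet=2 acc=0xF99 bytes_emitted=0
After char 2 ('D'=3): chars_in_quartet=3 acc=0x3E643 bytes_emitted=0
After char 3 ('n'=39): chars_in_quartet=4 acc=0xF990E7 -> emit F9 90 E7, reset; bytes_emitted=3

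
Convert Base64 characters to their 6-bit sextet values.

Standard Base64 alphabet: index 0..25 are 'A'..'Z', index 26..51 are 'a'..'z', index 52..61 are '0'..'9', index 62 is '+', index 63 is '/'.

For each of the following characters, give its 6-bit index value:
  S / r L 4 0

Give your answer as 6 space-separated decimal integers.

'S': A..Z range, ord('S') − ord('A') = 18
'/': index 63
'r': a..z range, 26 + ord('r') − ord('a') = 43
'L': A..Z range, ord('L') − ord('A') = 11
'4': 0..9 range, 52 + ord('4') − ord('0') = 56
'0': 0..9 range, 52 + ord('0') − ord('0') = 52

Answer: 18 63 43 11 56 52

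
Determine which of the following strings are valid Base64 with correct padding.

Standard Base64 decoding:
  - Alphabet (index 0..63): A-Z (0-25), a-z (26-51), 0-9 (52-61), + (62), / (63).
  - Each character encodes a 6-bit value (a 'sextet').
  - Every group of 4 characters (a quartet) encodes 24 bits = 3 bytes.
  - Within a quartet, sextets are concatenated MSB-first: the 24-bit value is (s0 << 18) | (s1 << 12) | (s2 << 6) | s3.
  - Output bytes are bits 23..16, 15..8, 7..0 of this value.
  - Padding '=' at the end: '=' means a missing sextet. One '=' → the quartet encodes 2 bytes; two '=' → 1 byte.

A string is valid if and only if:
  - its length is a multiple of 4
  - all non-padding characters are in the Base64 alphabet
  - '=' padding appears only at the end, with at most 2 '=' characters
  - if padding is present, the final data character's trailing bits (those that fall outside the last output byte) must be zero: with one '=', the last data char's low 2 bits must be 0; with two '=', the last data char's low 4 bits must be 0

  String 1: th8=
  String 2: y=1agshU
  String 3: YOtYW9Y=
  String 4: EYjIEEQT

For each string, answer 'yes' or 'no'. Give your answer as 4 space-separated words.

Answer: yes no yes yes

Derivation:
String 1: 'th8=' → valid
String 2: 'y=1agshU' → invalid (bad char(s): ['=']; '=' in middle)
String 3: 'YOtYW9Y=' → valid
String 4: 'EYjIEEQT' → valid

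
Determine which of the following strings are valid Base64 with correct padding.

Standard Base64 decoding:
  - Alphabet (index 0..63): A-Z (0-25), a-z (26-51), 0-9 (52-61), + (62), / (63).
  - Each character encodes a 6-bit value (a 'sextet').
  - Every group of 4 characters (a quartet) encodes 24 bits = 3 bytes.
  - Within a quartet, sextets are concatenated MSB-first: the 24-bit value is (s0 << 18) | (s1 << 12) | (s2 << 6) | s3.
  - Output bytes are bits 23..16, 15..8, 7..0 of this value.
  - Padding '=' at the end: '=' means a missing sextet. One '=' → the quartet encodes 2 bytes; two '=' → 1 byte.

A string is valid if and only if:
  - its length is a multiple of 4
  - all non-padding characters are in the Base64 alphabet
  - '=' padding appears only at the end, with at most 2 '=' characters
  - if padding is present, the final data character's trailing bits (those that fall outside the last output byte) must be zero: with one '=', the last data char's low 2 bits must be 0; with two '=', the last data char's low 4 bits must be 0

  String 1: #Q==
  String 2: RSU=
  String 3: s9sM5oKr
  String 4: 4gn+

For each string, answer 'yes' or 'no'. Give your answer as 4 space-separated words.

Answer: no yes yes yes

Derivation:
String 1: '#Q==' → invalid (bad char(s): ['#'])
String 2: 'RSU=' → valid
String 3: 's9sM5oKr' → valid
String 4: '4gn+' → valid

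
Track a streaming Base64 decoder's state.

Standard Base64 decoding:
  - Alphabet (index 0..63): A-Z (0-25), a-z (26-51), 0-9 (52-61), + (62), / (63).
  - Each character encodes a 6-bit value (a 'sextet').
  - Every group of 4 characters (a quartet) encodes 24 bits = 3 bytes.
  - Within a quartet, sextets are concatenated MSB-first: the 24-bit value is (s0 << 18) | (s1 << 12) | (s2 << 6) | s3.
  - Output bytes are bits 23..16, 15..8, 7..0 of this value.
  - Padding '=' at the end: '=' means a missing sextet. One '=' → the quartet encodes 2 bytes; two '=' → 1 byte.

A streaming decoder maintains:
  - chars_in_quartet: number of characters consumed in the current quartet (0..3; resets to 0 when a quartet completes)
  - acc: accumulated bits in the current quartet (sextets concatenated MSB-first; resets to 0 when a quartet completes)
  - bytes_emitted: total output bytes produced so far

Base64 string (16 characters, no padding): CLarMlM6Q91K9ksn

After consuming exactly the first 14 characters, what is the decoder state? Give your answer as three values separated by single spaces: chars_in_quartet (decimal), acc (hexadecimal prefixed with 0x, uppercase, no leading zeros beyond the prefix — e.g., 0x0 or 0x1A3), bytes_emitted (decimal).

Answer: 2 0xF64 9

Derivation:
After char 0 ('C'=2): chars_in_quartet=1 acc=0x2 bytes_emitted=0
After char 1 ('L'=11): chars_in_quartet=2 acc=0x8B bytes_emitted=0
After char 2 ('a'=26): chars_in_quartet=3 acc=0x22DA bytes_emitted=0
After char 3 ('r'=43): chars_in_quartet=4 acc=0x8B6AB -> emit 08 B6 AB, reset; bytes_emitted=3
After char 4 ('M'=12): chars_in_quartet=1 acc=0xC bytes_emitted=3
After char 5 ('l'=37): chars_in_quartet=2 acc=0x325 bytes_emitted=3
After char 6 ('M'=12): chars_in_quartet=3 acc=0xC94C bytes_emitted=3
After char 7 ('6'=58): chars_in_quartet=4 acc=0x32533A -> emit 32 53 3A, reset; bytes_emitted=6
After char 8 ('Q'=16): chars_in_quartet=1 acc=0x10 bytes_emitted=6
After char 9 ('9'=61): chars_in_quartet=2 acc=0x43D bytes_emitted=6
After char 10 ('1'=53): chars_in_quartet=3 acc=0x10F75 bytes_emitted=6
After char 11 ('K'=10): chars_in_quartet=4 acc=0x43DD4A -> emit 43 DD 4A, reset; bytes_emitted=9
After char 12 ('9'=61): chars_in_quartet=1 acc=0x3D bytes_emitted=9
After char 13 ('k'=36): chars_in_quartet=2 acc=0xF64 bytes_emitted=9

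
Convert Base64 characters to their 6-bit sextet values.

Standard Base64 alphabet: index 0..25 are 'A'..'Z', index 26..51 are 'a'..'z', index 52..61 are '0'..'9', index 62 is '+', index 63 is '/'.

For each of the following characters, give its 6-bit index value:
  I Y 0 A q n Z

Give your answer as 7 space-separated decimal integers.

Answer: 8 24 52 0 42 39 25

Derivation:
'I': A..Z range, ord('I') − ord('A') = 8
'Y': A..Z range, ord('Y') − ord('A') = 24
'0': 0..9 range, 52 + ord('0') − ord('0') = 52
'A': A..Z range, ord('A') − ord('A') = 0
'q': a..z range, 26 + ord('q') − ord('a') = 42
'n': a..z range, 26 + ord('n') − ord('a') = 39
'Z': A..Z range, ord('Z') − ord('A') = 25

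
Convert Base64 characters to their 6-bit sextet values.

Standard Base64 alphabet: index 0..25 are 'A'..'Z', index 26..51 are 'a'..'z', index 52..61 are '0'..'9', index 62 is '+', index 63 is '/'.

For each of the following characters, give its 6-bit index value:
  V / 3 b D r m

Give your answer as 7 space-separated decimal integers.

'V': A..Z range, ord('V') − ord('A') = 21
'/': index 63
'3': 0..9 range, 52 + ord('3') − ord('0') = 55
'b': a..z range, 26 + ord('b') − ord('a') = 27
'D': A..Z range, ord('D') − ord('A') = 3
'r': a..z range, 26 + ord('r') − ord('a') = 43
'm': a..z range, 26 + ord('m') − ord('a') = 38

Answer: 21 63 55 27 3 43 38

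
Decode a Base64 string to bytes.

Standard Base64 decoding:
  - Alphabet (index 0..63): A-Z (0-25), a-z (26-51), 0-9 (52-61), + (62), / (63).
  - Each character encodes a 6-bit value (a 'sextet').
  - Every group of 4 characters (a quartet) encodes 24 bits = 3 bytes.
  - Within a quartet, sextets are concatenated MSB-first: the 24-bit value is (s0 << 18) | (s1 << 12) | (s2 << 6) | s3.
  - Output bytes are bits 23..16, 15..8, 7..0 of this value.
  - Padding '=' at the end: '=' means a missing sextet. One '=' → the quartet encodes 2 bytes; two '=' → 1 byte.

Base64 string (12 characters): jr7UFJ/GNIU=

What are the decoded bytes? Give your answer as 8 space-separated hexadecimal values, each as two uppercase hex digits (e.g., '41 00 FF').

Answer: 8E BE D4 14 9F C6 34 85

Derivation:
After char 0 ('j'=35): chars_in_quartet=1 acc=0x23 bytes_emitted=0
After char 1 ('r'=43): chars_in_quartet=2 acc=0x8EB bytes_emitted=0
After char 2 ('7'=59): chars_in_quartet=3 acc=0x23AFB bytes_emitted=0
After char 3 ('U'=20): chars_in_quartet=4 acc=0x8EBED4 -> emit 8E BE D4, reset; bytes_emitted=3
After char 4 ('F'=5): chars_in_quartet=1 acc=0x5 bytes_emitted=3
After char 5 ('J'=9): chars_in_quartet=2 acc=0x149 bytes_emitted=3
After char 6 ('/'=63): chars_in_quartet=3 acc=0x527F bytes_emitted=3
After char 7 ('G'=6): chars_in_quartet=4 acc=0x149FC6 -> emit 14 9F C6, reset; bytes_emitted=6
After char 8 ('N'=13): chars_in_quartet=1 acc=0xD bytes_emitted=6
After char 9 ('I'=8): chars_in_quartet=2 acc=0x348 bytes_emitted=6
After char 10 ('U'=20): chars_in_quartet=3 acc=0xD214 bytes_emitted=6
Padding '=': partial quartet acc=0xD214 -> emit 34 85; bytes_emitted=8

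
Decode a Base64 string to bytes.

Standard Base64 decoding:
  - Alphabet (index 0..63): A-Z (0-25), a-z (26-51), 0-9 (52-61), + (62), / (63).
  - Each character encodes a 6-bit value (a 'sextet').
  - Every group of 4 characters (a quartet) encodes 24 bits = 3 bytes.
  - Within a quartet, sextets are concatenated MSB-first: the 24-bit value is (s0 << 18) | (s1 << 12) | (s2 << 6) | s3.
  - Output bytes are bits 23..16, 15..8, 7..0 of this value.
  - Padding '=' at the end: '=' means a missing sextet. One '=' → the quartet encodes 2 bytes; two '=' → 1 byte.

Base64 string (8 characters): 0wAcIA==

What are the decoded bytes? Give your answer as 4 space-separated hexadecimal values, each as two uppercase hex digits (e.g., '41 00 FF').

After char 0 ('0'=52): chars_in_quartet=1 acc=0x34 bytes_emitted=0
After char 1 ('w'=48): chars_in_quartet=2 acc=0xD30 bytes_emitted=0
After char 2 ('A'=0): chars_in_quartet=3 acc=0x34C00 bytes_emitted=0
After char 3 ('c'=28): chars_in_quartet=4 acc=0xD3001C -> emit D3 00 1C, reset; bytes_emitted=3
After char 4 ('I'=8): chars_in_quartet=1 acc=0x8 bytes_emitted=3
After char 5 ('A'=0): chars_in_quartet=2 acc=0x200 bytes_emitted=3
Padding '==': partial quartet acc=0x200 -> emit 20; bytes_emitted=4

Answer: D3 00 1C 20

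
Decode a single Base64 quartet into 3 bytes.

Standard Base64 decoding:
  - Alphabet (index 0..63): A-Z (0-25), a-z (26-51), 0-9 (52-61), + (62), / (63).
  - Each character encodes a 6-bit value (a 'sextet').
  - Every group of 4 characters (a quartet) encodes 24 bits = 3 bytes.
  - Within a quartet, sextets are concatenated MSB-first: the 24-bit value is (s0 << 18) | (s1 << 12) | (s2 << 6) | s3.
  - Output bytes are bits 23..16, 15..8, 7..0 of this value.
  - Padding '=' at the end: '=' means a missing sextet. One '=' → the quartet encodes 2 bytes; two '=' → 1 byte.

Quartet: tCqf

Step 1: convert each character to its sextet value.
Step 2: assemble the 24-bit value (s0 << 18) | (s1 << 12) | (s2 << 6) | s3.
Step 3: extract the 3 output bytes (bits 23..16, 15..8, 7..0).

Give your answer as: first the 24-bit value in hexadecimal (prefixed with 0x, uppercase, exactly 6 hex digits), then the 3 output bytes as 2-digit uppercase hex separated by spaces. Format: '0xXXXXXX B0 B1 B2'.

Answer: 0xB42A9F B4 2A 9F

Derivation:
Sextets: t=45, C=2, q=42, f=31
24-bit: (45<<18) | (2<<12) | (42<<6) | 31
      = 0xB40000 | 0x002000 | 0x000A80 | 0x00001F
      = 0xB42A9F
Bytes: (v>>16)&0xFF=B4, (v>>8)&0xFF=2A, v&0xFF=9F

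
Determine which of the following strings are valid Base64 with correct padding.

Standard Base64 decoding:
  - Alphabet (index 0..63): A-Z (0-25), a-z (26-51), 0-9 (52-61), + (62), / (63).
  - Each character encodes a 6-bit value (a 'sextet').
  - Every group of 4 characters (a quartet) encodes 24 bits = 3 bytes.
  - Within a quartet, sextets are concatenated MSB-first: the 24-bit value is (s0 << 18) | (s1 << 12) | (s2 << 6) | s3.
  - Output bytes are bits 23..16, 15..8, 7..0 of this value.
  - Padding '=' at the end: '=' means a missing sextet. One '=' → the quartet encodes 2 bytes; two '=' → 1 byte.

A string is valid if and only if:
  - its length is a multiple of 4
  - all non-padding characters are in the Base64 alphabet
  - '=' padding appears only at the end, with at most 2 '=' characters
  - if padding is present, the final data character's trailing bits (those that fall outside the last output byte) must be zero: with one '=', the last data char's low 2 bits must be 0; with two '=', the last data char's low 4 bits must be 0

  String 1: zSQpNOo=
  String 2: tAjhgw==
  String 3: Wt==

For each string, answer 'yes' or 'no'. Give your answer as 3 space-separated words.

String 1: 'zSQpNOo=' → valid
String 2: 'tAjhgw==' → valid
String 3: 'Wt==' → invalid (bad trailing bits)

Answer: yes yes no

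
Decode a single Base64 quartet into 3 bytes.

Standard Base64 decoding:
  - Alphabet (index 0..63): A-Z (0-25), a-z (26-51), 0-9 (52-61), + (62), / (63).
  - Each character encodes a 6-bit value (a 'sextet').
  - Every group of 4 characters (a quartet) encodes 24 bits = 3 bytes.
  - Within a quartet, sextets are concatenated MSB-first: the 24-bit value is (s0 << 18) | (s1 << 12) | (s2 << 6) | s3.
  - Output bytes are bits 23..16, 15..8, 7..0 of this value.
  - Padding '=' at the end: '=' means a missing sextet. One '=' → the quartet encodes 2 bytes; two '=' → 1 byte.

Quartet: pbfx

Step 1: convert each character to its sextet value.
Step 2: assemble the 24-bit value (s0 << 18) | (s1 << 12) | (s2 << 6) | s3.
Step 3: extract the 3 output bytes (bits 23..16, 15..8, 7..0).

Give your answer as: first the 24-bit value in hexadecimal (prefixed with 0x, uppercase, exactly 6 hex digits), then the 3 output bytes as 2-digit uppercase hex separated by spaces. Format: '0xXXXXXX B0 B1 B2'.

Answer: 0xA5B7F1 A5 B7 F1

Derivation:
Sextets: p=41, b=27, f=31, x=49
24-bit: (41<<18) | (27<<12) | (31<<6) | 49
      = 0xA40000 | 0x01B000 | 0x0007C0 | 0x000031
      = 0xA5B7F1
Bytes: (v>>16)&0xFF=A5, (v>>8)&0xFF=B7, v&0xFF=F1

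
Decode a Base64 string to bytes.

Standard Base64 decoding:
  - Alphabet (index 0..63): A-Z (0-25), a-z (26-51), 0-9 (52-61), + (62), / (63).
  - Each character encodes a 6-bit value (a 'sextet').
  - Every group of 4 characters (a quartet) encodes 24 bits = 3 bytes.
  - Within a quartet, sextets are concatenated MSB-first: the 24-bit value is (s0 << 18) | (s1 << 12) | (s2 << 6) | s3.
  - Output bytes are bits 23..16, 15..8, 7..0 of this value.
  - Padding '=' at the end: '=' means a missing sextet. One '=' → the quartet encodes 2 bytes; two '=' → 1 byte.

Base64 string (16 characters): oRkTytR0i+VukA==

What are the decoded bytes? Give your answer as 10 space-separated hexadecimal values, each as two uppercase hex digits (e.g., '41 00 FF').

After char 0 ('o'=40): chars_in_quartet=1 acc=0x28 bytes_emitted=0
After char 1 ('R'=17): chars_in_quartet=2 acc=0xA11 bytes_emitted=0
After char 2 ('k'=36): chars_in_quartet=3 acc=0x28464 bytes_emitted=0
After char 3 ('T'=19): chars_in_quartet=4 acc=0xA11913 -> emit A1 19 13, reset; bytes_emitted=3
After char 4 ('y'=50): chars_in_quartet=1 acc=0x32 bytes_emitted=3
After char 5 ('t'=45): chars_in_quartet=2 acc=0xCAD bytes_emitted=3
After char 6 ('R'=17): chars_in_quartet=3 acc=0x32B51 bytes_emitted=3
After char 7 ('0'=52): chars_in_quartet=4 acc=0xCAD474 -> emit CA D4 74, reset; bytes_emitted=6
After char 8 ('i'=34): chars_in_quartet=1 acc=0x22 bytes_emitted=6
After char 9 ('+'=62): chars_in_quartet=2 acc=0x8BE bytes_emitted=6
After char 10 ('V'=21): chars_in_quartet=3 acc=0x22F95 bytes_emitted=6
After char 11 ('u'=46): chars_in_quartet=4 acc=0x8BE56E -> emit 8B E5 6E, reset; bytes_emitted=9
After char 12 ('k'=36): chars_in_quartet=1 acc=0x24 bytes_emitted=9
After char 13 ('A'=0): chars_in_quartet=2 acc=0x900 bytes_emitted=9
Padding '==': partial quartet acc=0x900 -> emit 90; bytes_emitted=10

Answer: A1 19 13 CA D4 74 8B E5 6E 90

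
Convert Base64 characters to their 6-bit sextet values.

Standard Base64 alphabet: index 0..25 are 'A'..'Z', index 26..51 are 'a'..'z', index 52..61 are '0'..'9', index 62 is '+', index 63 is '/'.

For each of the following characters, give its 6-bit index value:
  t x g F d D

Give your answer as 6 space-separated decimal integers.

Answer: 45 49 32 5 29 3

Derivation:
't': a..z range, 26 + ord('t') − ord('a') = 45
'x': a..z range, 26 + ord('x') − ord('a') = 49
'g': a..z range, 26 + ord('g') − ord('a') = 32
'F': A..Z range, ord('F') − ord('A') = 5
'd': a..z range, 26 + ord('d') − ord('a') = 29
'D': A..Z range, ord('D') − ord('A') = 3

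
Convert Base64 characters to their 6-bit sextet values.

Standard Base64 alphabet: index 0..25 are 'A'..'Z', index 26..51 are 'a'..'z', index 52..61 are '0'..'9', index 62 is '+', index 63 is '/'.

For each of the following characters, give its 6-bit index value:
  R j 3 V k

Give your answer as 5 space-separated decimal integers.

'R': A..Z range, ord('R') − ord('A') = 17
'j': a..z range, 26 + ord('j') − ord('a') = 35
'3': 0..9 range, 52 + ord('3') − ord('0') = 55
'V': A..Z range, ord('V') − ord('A') = 21
'k': a..z range, 26 + ord('k') − ord('a') = 36

Answer: 17 35 55 21 36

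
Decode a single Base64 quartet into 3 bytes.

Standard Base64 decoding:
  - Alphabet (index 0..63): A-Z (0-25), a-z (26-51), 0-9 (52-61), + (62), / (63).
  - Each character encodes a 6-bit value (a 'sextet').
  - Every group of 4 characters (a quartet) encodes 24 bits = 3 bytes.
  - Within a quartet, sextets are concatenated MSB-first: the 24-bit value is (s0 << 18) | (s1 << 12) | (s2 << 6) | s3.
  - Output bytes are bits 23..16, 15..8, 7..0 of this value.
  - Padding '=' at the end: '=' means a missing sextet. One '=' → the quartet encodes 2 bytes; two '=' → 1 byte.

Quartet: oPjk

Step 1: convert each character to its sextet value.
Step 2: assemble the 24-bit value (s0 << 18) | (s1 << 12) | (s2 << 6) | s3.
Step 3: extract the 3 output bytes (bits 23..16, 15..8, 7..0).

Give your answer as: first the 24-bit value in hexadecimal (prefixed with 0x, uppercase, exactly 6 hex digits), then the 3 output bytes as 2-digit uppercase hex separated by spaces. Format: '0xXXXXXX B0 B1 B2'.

Answer: 0xA0F8E4 A0 F8 E4

Derivation:
Sextets: o=40, P=15, j=35, k=36
24-bit: (40<<18) | (15<<12) | (35<<6) | 36
      = 0xA00000 | 0x00F000 | 0x0008C0 | 0x000024
      = 0xA0F8E4
Bytes: (v>>16)&0xFF=A0, (v>>8)&0xFF=F8, v&0xFF=E4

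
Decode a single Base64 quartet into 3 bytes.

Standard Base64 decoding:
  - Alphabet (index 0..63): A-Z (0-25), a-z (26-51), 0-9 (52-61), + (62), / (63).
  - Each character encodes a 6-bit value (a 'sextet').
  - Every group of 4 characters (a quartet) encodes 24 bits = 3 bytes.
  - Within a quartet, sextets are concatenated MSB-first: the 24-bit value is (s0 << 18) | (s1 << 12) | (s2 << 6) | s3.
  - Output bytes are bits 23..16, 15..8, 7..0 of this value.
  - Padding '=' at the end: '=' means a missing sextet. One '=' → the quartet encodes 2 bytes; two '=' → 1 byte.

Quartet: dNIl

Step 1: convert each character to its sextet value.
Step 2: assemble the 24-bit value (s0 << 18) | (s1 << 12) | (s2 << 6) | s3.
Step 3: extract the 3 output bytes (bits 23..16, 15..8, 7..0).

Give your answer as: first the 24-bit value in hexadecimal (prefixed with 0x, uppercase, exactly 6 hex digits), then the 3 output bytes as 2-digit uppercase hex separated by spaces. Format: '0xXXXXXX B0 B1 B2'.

Sextets: d=29, N=13, I=8, l=37
24-bit: (29<<18) | (13<<12) | (8<<6) | 37
      = 0x740000 | 0x00D000 | 0x000200 | 0x000025
      = 0x74D225
Bytes: (v>>16)&0xFF=74, (v>>8)&0xFF=D2, v&0xFF=25

Answer: 0x74D225 74 D2 25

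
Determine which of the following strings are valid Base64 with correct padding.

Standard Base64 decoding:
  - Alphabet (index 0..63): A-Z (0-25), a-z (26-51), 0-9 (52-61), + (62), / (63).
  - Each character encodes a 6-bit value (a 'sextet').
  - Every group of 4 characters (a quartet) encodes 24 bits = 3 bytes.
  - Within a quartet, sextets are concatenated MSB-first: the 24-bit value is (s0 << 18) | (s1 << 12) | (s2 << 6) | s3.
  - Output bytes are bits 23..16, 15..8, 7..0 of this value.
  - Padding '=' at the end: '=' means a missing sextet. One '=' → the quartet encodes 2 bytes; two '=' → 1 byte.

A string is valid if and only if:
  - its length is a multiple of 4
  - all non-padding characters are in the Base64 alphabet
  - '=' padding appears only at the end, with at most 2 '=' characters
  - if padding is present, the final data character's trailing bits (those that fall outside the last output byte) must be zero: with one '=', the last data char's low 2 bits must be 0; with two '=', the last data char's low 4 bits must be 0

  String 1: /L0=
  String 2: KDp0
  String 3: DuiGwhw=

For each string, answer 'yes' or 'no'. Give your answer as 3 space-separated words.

String 1: '/L0=' → valid
String 2: 'KDp0' → valid
String 3: 'DuiGwhw=' → valid

Answer: yes yes yes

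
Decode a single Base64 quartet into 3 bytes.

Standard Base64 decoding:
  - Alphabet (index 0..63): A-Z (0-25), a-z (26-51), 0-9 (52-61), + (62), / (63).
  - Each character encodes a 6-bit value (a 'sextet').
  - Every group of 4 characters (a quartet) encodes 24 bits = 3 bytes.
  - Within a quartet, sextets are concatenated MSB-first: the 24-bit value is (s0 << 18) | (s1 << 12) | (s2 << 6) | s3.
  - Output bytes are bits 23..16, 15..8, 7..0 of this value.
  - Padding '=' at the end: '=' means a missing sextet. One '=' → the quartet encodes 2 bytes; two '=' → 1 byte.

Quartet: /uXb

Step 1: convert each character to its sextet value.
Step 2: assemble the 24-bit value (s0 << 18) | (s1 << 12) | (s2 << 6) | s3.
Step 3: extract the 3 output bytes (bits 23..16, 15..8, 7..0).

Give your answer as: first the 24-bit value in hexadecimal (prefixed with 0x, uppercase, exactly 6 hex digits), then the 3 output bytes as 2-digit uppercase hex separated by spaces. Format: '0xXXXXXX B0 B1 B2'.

Sextets: /=63, u=46, X=23, b=27
24-bit: (63<<18) | (46<<12) | (23<<6) | 27
      = 0xFC0000 | 0x02E000 | 0x0005C0 | 0x00001B
      = 0xFEE5DB
Bytes: (v>>16)&0xFF=FE, (v>>8)&0xFF=E5, v&0xFF=DB

Answer: 0xFEE5DB FE E5 DB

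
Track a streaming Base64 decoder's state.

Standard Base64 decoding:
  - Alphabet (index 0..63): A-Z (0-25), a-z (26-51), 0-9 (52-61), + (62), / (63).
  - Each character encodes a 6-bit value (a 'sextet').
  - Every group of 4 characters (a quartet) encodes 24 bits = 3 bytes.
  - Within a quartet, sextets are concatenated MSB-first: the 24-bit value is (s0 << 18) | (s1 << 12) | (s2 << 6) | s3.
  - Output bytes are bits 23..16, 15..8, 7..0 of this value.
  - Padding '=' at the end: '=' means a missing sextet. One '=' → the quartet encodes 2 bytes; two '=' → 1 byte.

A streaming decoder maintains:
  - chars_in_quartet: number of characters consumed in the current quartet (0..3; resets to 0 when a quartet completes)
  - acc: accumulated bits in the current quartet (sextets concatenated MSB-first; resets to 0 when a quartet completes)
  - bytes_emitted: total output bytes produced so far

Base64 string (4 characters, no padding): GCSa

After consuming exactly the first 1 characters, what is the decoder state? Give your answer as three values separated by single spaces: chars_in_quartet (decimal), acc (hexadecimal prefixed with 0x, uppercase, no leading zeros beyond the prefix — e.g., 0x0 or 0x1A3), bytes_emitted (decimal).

After char 0 ('G'=6): chars_in_quartet=1 acc=0x6 bytes_emitted=0

Answer: 1 0x6 0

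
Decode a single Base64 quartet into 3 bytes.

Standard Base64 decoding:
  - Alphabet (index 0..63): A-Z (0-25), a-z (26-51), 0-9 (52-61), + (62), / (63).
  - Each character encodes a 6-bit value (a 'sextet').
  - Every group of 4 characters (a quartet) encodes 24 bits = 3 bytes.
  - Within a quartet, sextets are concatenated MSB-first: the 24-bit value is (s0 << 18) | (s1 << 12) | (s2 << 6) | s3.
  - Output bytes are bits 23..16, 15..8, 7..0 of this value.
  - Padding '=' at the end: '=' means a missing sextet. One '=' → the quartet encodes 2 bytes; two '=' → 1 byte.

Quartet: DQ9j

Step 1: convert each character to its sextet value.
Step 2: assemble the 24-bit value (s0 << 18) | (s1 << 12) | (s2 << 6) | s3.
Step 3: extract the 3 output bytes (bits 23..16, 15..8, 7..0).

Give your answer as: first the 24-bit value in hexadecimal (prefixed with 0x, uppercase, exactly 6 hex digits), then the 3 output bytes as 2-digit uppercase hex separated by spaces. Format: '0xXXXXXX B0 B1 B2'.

Sextets: D=3, Q=16, 9=61, j=35
24-bit: (3<<18) | (16<<12) | (61<<6) | 35
      = 0x0C0000 | 0x010000 | 0x000F40 | 0x000023
      = 0x0D0F63
Bytes: (v>>16)&0xFF=0D, (v>>8)&0xFF=0F, v&0xFF=63

Answer: 0x0D0F63 0D 0F 63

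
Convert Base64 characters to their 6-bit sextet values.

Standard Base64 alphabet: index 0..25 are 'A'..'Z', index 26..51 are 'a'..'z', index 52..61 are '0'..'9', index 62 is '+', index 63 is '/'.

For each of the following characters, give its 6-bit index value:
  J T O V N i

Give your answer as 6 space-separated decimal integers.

'J': A..Z range, ord('J') − ord('A') = 9
'T': A..Z range, ord('T') − ord('A') = 19
'O': A..Z range, ord('O') − ord('A') = 14
'V': A..Z range, ord('V') − ord('A') = 21
'N': A..Z range, ord('N') − ord('A') = 13
'i': a..z range, 26 + ord('i') − ord('a') = 34

Answer: 9 19 14 21 13 34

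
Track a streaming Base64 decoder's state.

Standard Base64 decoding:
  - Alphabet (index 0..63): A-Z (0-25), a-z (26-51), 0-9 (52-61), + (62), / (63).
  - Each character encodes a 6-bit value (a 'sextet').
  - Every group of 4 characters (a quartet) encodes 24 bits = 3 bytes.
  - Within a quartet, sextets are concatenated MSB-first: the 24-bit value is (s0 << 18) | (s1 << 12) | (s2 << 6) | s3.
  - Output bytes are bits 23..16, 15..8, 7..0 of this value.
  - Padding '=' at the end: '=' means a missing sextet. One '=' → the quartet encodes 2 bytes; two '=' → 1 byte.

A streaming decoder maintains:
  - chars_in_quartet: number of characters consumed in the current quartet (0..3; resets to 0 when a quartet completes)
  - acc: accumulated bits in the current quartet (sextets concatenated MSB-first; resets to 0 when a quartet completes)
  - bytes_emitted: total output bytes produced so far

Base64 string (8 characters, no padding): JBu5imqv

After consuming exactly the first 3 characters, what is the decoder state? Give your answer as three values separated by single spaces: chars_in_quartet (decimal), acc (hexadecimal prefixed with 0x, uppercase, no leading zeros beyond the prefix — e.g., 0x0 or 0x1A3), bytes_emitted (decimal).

Answer: 3 0x906E 0

Derivation:
After char 0 ('J'=9): chars_in_quartet=1 acc=0x9 bytes_emitted=0
After char 1 ('B'=1): chars_in_quartet=2 acc=0x241 bytes_emitted=0
After char 2 ('u'=46): chars_in_quartet=3 acc=0x906E bytes_emitted=0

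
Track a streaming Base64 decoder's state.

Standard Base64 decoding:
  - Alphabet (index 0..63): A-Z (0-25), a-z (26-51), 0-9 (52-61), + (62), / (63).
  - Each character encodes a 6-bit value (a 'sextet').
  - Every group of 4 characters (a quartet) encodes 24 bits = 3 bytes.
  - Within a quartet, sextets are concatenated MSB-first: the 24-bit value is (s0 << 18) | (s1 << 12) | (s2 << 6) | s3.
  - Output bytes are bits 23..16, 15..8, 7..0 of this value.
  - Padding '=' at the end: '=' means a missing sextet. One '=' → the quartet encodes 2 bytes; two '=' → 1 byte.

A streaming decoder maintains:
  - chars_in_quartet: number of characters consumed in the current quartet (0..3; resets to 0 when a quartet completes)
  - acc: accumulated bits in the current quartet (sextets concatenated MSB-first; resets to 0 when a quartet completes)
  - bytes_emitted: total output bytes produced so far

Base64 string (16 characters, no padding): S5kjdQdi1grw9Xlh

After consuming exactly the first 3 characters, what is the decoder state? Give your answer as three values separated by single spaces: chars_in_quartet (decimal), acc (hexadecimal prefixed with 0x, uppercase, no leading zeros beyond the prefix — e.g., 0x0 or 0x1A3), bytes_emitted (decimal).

After char 0 ('S'=18): chars_in_quartet=1 acc=0x12 bytes_emitted=0
After char 1 ('5'=57): chars_in_quartet=2 acc=0x4B9 bytes_emitted=0
After char 2 ('k'=36): chars_in_quartet=3 acc=0x12E64 bytes_emitted=0

Answer: 3 0x12E64 0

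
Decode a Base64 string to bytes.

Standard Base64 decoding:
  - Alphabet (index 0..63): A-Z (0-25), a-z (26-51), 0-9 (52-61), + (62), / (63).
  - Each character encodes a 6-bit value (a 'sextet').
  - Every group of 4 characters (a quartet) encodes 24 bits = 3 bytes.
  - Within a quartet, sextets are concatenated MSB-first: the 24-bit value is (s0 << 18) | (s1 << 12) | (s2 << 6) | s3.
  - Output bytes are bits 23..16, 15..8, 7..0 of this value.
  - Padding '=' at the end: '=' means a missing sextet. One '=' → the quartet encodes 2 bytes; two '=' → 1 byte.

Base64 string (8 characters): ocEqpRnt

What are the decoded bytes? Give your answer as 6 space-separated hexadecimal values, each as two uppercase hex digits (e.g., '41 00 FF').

Answer: A1 C1 2A A5 19 ED

Derivation:
After char 0 ('o'=40): chars_in_quartet=1 acc=0x28 bytes_emitted=0
After char 1 ('c'=28): chars_in_quartet=2 acc=0xA1C bytes_emitted=0
After char 2 ('E'=4): chars_in_quartet=3 acc=0x28704 bytes_emitted=0
After char 3 ('q'=42): chars_in_quartet=4 acc=0xA1C12A -> emit A1 C1 2A, reset; bytes_emitted=3
After char 4 ('p'=41): chars_in_quartet=1 acc=0x29 bytes_emitted=3
After char 5 ('R'=17): chars_in_quartet=2 acc=0xA51 bytes_emitted=3
After char 6 ('n'=39): chars_in_quartet=3 acc=0x29467 bytes_emitted=3
After char 7 ('t'=45): chars_in_quartet=4 acc=0xA519ED -> emit A5 19 ED, reset; bytes_emitted=6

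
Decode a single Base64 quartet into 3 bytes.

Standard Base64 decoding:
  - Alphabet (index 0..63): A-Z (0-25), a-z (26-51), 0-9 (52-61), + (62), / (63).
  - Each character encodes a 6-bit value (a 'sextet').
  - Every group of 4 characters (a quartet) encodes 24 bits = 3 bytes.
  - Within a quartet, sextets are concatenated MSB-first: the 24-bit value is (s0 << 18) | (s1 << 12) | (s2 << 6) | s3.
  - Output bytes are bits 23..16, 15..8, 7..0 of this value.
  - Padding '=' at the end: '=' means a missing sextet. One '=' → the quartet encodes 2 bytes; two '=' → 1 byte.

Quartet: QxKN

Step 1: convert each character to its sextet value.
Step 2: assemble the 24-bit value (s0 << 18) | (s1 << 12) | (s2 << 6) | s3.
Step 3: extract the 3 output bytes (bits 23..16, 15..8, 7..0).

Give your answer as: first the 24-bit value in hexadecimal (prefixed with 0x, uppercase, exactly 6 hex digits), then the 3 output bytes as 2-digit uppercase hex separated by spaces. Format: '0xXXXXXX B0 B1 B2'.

Sextets: Q=16, x=49, K=10, N=13
24-bit: (16<<18) | (49<<12) | (10<<6) | 13
      = 0x400000 | 0x031000 | 0x000280 | 0x00000D
      = 0x43128D
Bytes: (v>>16)&0xFF=43, (v>>8)&0xFF=12, v&0xFF=8D

Answer: 0x43128D 43 12 8D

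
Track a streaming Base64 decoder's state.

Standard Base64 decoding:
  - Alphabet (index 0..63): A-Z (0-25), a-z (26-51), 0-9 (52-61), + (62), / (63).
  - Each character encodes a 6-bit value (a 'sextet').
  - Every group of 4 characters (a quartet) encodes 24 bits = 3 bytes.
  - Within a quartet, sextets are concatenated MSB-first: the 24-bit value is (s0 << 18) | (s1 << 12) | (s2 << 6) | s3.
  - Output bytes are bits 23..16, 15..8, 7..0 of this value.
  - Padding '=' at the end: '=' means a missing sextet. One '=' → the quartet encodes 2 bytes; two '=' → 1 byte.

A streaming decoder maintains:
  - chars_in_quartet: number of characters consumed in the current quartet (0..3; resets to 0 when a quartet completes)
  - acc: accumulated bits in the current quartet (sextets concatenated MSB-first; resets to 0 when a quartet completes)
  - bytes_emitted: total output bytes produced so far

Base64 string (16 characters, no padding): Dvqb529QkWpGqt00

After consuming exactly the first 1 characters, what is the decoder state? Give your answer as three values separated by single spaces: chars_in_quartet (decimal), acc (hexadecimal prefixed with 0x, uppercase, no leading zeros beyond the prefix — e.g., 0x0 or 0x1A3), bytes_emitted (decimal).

After char 0 ('D'=3): chars_in_quartet=1 acc=0x3 bytes_emitted=0

Answer: 1 0x3 0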